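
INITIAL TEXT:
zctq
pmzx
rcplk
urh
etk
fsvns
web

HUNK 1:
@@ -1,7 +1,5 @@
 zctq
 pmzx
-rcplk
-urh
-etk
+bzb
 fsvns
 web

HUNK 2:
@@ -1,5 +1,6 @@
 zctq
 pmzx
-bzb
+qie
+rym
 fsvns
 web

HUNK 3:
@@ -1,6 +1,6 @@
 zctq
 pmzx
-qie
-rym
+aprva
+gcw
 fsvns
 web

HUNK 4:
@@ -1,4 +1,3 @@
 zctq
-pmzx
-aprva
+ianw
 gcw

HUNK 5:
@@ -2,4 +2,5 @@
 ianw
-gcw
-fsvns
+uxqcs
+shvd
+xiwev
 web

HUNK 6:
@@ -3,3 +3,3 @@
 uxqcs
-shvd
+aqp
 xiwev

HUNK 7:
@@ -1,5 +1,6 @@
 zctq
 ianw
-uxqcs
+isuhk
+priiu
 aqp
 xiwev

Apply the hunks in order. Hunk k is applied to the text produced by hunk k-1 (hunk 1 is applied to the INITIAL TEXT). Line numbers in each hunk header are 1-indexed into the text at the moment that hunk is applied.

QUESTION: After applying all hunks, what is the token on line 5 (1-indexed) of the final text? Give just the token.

Answer: aqp

Derivation:
Hunk 1: at line 1 remove [rcplk,urh,etk] add [bzb] -> 5 lines: zctq pmzx bzb fsvns web
Hunk 2: at line 1 remove [bzb] add [qie,rym] -> 6 lines: zctq pmzx qie rym fsvns web
Hunk 3: at line 1 remove [qie,rym] add [aprva,gcw] -> 6 lines: zctq pmzx aprva gcw fsvns web
Hunk 4: at line 1 remove [pmzx,aprva] add [ianw] -> 5 lines: zctq ianw gcw fsvns web
Hunk 5: at line 2 remove [gcw,fsvns] add [uxqcs,shvd,xiwev] -> 6 lines: zctq ianw uxqcs shvd xiwev web
Hunk 6: at line 3 remove [shvd] add [aqp] -> 6 lines: zctq ianw uxqcs aqp xiwev web
Hunk 7: at line 1 remove [uxqcs] add [isuhk,priiu] -> 7 lines: zctq ianw isuhk priiu aqp xiwev web
Final line 5: aqp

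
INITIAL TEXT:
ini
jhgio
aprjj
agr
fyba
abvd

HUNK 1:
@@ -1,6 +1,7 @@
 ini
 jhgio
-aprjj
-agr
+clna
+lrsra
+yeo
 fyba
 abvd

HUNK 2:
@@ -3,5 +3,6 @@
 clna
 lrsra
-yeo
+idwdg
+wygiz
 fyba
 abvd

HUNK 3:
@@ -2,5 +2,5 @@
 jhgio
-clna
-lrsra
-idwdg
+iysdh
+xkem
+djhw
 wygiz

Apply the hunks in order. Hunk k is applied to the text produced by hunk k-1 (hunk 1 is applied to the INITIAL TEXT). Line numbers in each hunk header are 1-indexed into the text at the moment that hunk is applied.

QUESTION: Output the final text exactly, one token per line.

Answer: ini
jhgio
iysdh
xkem
djhw
wygiz
fyba
abvd

Derivation:
Hunk 1: at line 1 remove [aprjj,agr] add [clna,lrsra,yeo] -> 7 lines: ini jhgio clna lrsra yeo fyba abvd
Hunk 2: at line 3 remove [yeo] add [idwdg,wygiz] -> 8 lines: ini jhgio clna lrsra idwdg wygiz fyba abvd
Hunk 3: at line 2 remove [clna,lrsra,idwdg] add [iysdh,xkem,djhw] -> 8 lines: ini jhgio iysdh xkem djhw wygiz fyba abvd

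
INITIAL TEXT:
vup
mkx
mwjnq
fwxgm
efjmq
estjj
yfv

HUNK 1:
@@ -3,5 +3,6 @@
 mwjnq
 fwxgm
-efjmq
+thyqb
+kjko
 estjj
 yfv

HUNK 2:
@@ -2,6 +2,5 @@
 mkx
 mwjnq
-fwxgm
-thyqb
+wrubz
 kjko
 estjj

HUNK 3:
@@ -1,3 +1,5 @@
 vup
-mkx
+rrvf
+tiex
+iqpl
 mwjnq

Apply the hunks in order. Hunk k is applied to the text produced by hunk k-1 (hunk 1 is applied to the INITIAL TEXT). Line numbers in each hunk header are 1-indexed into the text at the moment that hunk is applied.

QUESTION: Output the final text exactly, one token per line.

Hunk 1: at line 3 remove [efjmq] add [thyqb,kjko] -> 8 lines: vup mkx mwjnq fwxgm thyqb kjko estjj yfv
Hunk 2: at line 2 remove [fwxgm,thyqb] add [wrubz] -> 7 lines: vup mkx mwjnq wrubz kjko estjj yfv
Hunk 3: at line 1 remove [mkx] add [rrvf,tiex,iqpl] -> 9 lines: vup rrvf tiex iqpl mwjnq wrubz kjko estjj yfv

Answer: vup
rrvf
tiex
iqpl
mwjnq
wrubz
kjko
estjj
yfv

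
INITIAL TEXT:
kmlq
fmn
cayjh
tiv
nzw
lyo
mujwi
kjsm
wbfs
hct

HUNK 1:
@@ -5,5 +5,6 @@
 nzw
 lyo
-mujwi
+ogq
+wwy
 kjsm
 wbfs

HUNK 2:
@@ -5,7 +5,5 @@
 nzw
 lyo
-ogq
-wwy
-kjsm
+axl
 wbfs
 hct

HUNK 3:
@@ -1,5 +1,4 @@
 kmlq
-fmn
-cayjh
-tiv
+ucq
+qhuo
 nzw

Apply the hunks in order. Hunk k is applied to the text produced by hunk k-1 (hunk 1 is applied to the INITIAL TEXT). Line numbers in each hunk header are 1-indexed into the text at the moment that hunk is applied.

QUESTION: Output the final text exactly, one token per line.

Answer: kmlq
ucq
qhuo
nzw
lyo
axl
wbfs
hct

Derivation:
Hunk 1: at line 5 remove [mujwi] add [ogq,wwy] -> 11 lines: kmlq fmn cayjh tiv nzw lyo ogq wwy kjsm wbfs hct
Hunk 2: at line 5 remove [ogq,wwy,kjsm] add [axl] -> 9 lines: kmlq fmn cayjh tiv nzw lyo axl wbfs hct
Hunk 3: at line 1 remove [fmn,cayjh,tiv] add [ucq,qhuo] -> 8 lines: kmlq ucq qhuo nzw lyo axl wbfs hct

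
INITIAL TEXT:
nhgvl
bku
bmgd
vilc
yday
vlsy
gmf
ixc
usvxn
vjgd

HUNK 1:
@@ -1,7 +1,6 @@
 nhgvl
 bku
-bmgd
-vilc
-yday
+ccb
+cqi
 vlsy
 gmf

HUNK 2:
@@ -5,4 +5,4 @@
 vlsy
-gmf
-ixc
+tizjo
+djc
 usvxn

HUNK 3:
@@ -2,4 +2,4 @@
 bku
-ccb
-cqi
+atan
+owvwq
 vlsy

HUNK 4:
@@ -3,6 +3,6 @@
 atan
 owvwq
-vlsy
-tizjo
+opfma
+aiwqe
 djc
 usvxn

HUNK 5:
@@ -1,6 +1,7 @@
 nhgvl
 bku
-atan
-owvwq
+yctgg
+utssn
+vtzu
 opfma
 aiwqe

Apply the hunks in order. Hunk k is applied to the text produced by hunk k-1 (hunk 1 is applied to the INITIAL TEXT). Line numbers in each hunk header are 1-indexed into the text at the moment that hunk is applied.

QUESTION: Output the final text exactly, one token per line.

Hunk 1: at line 1 remove [bmgd,vilc,yday] add [ccb,cqi] -> 9 lines: nhgvl bku ccb cqi vlsy gmf ixc usvxn vjgd
Hunk 2: at line 5 remove [gmf,ixc] add [tizjo,djc] -> 9 lines: nhgvl bku ccb cqi vlsy tizjo djc usvxn vjgd
Hunk 3: at line 2 remove [ccb,cqi] add [atan,owvwq] -> 9 lines: nhgvl bku atan owvwq vlsy tizjo djc usvxn vjgd
Hunk 4: at line 3 remove [vlsy,tizjo] add [opfma,aiwqe] -> 9 lines: nhgvl bku atan owvwq opfma aiwqe djc usvxn vjgd
Hunk 5: at line 1 remove [atan,owvwq] add [yctgg,utssn,vtzu] -> 10 lines: nhgvl bku yctgg utssn vtzu opfma aiwqe djc usvxn vjgd

Answer: nhgvl
bku
yctgg
utssn
vtzu
opfma
aiwqe
djc
usvxn
vjgd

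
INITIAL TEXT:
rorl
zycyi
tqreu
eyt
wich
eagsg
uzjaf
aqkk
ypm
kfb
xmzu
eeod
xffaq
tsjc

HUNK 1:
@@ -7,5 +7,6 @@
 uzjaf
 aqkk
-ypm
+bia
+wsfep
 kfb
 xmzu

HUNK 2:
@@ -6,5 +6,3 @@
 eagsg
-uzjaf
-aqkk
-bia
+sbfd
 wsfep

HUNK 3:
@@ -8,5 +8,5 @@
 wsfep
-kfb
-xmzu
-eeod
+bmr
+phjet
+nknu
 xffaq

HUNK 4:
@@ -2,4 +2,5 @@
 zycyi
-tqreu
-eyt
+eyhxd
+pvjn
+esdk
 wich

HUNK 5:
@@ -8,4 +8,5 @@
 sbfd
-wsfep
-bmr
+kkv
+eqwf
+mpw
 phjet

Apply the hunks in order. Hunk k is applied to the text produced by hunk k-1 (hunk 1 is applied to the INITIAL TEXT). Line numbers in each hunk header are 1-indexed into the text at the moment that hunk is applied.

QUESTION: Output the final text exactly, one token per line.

Hunk 1: at line 7 remove [ypm] add [bia,wsfep] -> 15 lines: rorl zycyi tqreu eyt wich eagsg uzjaf aqkk bia wsfep kfb xmzu eeod xffaq tsjc
Hunk 2: at line 6 remove [uzjaf,aqkk,bia] add [sbfd] -> 13 lines: rorl zycyi tqreu eyt wich eagsg sbfd wsfep kfb xmzu eeod xffaq tsjc
Hunk 3: at line 8 remove [kfb,xmzu,eeod] add [bmr,phjet,nknu] -> 13 lines: rorl zycyi tqreu eyt wich eagsg sbfd wsfep bmr phjet nknu xffaq tsjc
Hunk 4: at line 2 remove [tqreu,eyt] add [eyhxd,pvjn,esdk] -> 14 lines: rorl zycyi eyhxd pvjn esdk wich eagsg sbfd wsfep bmr phjet nknu xffaq tsjc
Hunk 5: at line 8 remove [wsfep,bmr] add [kkv,eqwf,mpw] -> 15 lines: rorl zycyi eyhxd pvjn esdk wich eagsg sbfd kkv eqwf mpw phjet nknu xffaq tsjc

Answer: rorl
zycyi
eyhxd
pvjn
esdk
wich
eagsg
sbfd
kkv
eqwf
mpw
phjet
nknu
xffaq
tsjc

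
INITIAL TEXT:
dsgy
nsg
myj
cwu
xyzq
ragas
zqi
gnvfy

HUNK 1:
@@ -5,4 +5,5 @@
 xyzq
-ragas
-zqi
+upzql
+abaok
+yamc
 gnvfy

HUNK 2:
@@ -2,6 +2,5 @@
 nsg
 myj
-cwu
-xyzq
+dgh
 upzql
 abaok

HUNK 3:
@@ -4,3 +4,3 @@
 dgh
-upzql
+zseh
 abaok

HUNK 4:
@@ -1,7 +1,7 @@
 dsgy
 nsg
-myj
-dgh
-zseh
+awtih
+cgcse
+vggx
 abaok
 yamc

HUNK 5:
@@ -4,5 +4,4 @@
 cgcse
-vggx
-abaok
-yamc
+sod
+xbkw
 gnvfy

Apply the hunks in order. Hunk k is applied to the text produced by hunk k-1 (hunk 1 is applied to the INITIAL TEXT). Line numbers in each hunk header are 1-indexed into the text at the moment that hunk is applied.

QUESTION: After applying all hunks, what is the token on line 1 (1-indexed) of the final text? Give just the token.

Answer: dsgy

Derivation:
Hunk 1: at line 5 remove [ragas,zqi] add [upzql,abaok,yamc] -> 9 lines: dsgy nsg myj cwu xyzq upzql abaok yamc gnvfy
Hunk 2: at line 2 remove [cwu,xyzq] add [dgh] -> 8 lines: dsgy nsg myj dgh upzql abaok yamc gnvfy
Hunk 3: at line 4 remove [upzql] add [zseh] -> 8 lines: dsgy nsg myj dgh zseh abaok yamc gnvfy
Hunk 4: at line 1 remove [myj,dgh,zseh] add [awtih,cgcse,vggx] -> 8 lines: dsgy nsg awtih cgcse vggx abaok yamc gnvfy
Hunk 5: at line 4 remove [vggx,abaok,yamc] add [sod,xbkw] -> 7 lines: dsgy nsg awtih cgcse sod xbkw gnvfy
Final line 1: dsgy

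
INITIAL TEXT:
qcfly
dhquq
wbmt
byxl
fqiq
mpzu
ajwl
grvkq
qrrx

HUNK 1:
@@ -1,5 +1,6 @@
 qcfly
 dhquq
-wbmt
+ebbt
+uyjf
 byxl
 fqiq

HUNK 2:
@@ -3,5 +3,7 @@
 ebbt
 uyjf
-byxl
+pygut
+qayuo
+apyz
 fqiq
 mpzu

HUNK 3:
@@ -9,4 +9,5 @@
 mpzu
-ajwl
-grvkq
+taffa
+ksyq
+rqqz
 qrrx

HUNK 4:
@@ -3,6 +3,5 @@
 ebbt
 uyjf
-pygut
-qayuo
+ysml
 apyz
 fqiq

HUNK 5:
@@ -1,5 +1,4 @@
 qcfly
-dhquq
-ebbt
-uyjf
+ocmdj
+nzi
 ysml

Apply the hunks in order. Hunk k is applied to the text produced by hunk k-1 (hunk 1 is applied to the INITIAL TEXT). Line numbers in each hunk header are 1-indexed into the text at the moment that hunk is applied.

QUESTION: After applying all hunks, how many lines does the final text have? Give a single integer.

Hunk 1: at line 1 remove [wbmt] add [ebbt,uyjf] -> 10 lines: qcfly dhquq ebbt uyjf byxl fqiq mpzu ajwl grvkq qrrx
Hunk 2: at line 3 remove [byxl] add [pygut,qayuo,apyz] -> 12 lines: qcfly dhquq ebbt uyjf pygut qayuo apyz fqiq mpzu ajwl grvkq qrrx
Hunk 3: at line 9 remove [ajwl,grvkq] add [taffa,ksyq,rqqz] -> 13 lines: qcfly dhquq ebbt uyjf pygut qayuo apyz fqiq mpzu taffa ksyq rqqz qrrx
Hunk 4: at line 3 remove [pygut,qayuo] add [ysml] -> 12 lines: qcfly dhquq ebbt uyjf ysml apyz fqiq mpzu taffa ksyq rqqz qrrx
Hunk 5: at line 1 remove [dhquq,ebbt,uyjf] add [ocmdj,nzi] -> 11 lines: qcfly ocmdj nzi ysml apyz fqiq mpzu taffa ksyq rqqz qrrx
Final line count: 11

Answer: 11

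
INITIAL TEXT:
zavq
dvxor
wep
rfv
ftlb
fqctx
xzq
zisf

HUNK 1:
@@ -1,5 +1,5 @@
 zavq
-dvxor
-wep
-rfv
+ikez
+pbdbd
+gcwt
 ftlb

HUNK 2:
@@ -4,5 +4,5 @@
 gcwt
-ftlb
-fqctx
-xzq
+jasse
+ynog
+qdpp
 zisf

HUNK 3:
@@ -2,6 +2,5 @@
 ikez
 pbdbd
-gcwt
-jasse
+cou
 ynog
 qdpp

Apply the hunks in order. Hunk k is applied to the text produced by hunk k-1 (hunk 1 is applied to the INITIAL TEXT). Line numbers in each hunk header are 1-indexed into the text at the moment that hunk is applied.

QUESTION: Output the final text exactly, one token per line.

Answer: zavq
ikez
pbdbd
cou
ynog
qdpp
zisf

Derivation:
Hunk 1: at line 1 remove [dvxor,wep,rfv] add [ikez,pbdbd,gcwt] -> 8 lines: zavq ikez pbdbd gcwt ftlb fqctx xzq zisf
Hunk 2: at line 4 remove [ftlb,fqctx,xzq] add [jasse,ynog,qdpp] -> 8 lines: zavq ikez pbdbd gcwt jasse ynog qdpp zisf
Hunk 3: at line 2 remove [gcwt,jasse] add [cou] -> 7 lines: zavq ikez pbdbd cou ynog qdpp zisf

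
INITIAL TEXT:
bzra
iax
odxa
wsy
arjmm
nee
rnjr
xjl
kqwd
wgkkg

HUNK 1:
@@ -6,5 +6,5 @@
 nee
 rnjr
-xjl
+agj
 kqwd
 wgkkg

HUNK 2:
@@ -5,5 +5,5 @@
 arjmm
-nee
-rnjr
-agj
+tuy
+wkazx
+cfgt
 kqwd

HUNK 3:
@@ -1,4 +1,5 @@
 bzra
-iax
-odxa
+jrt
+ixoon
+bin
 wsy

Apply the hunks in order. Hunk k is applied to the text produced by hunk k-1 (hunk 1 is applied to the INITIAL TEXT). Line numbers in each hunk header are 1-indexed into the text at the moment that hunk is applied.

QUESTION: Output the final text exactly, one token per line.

Hunk 1: at line 6 remove [xjl] add [agj] -> 10 lines: bzra iax odxa wsy arjmm nee rnjr agj kqwd wgkkg
Hunk 2: at line 5 remove [nee,rnjr,agj] add [tuy,wkazx,cfgt] -> 10 lines: bzra iax odxa wsy arjmm tuy wkazx cfgt kqwd wgkkg
Hunk 3: at line 1 remove [iax,odxa] add [jrt,ixoon,bin] -> 11 lines: bzra jrt ixoon bin wsy arjmm tuy wkazx cfgt kqwd wgkkg

Answer: bzra
jrt
ixoon
bin
wsy
arjmm
tuy
wkazx
cfgt
kqwd
wgkkg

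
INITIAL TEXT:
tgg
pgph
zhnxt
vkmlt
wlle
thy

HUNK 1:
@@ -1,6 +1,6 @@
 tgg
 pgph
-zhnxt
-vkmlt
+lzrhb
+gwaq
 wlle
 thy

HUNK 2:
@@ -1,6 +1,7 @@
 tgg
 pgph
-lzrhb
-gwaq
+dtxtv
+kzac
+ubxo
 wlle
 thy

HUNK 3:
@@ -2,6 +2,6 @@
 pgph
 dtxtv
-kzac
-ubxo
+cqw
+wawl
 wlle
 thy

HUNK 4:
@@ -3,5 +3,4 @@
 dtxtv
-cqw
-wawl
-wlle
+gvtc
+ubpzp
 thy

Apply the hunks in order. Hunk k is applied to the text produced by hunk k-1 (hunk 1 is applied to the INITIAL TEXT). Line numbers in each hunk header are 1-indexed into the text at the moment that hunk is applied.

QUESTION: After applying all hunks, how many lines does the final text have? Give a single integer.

Answer: 6

Derivation:
Hunk 1: at line 1 remove [zhnxt,vkmlt] add [lzrhb,gwaq] -> 6 lines: tgg pgph lzrhb gwaq wlle thy
Hunk 2: at line 1 remove [lzrhb,gwaq] add [dtxtv,kzac,ubxo] -> 7 lines: tgg pgph dtxtv kzac ubxo wlle thy
Hunk 3: at line 2 remove [kzac,ubxo] add [cqw,wawl] -> 7 lines: tgg pgph dtxtv cqw wawl wlle thy
Hunk 4: at line 3 remove [cqw,wawl,wlle] add [gvtc,ubpzp] -> 6 lines: tgg pgph dtxtv gvtc ubpzp thy
Final line count: 6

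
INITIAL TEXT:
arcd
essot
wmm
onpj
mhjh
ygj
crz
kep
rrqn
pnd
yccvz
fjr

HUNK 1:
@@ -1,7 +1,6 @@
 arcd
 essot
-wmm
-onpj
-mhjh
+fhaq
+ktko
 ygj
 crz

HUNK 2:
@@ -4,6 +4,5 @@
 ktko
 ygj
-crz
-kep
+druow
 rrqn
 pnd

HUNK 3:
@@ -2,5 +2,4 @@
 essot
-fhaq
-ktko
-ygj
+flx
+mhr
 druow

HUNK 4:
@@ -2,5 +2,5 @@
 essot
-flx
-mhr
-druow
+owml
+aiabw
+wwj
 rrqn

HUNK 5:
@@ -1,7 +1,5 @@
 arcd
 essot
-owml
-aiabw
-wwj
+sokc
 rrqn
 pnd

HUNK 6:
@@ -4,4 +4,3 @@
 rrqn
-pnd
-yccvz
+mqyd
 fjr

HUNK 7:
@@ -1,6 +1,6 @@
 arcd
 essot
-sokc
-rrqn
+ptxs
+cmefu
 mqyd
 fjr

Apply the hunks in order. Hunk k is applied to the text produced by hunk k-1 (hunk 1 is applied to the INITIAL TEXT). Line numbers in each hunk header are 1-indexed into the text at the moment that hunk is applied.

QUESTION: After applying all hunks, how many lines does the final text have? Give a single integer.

Hunk 1: at line 1 remove [wmm,onpj,mhjh] add [fhaq,ktko] -> 11 lines: arcd essot fhaq ktko ygj crz kep rrqn pnd yccvz fjr
Hunk 2: at line 4 remove [crz,kep] add [druow] -> 10 lines: arcd essot fhaq ktko ygj druow rrqn pnd yccvz fjr
Hunk 3: at line 2 remove [fhaq,ktko,ygj] add [flx,mhr] -> 9 lines: arcd essot flx mhr druow rrqn pnd yccvz fjr
Hunk 4: at line 2 remove [flx,mhr,druow] add [owml,aiabw,wwj] -> 9 lines: arcd essot owml aiabw wwj rrqn pnd yccvz fjr
Hunk 5: at line 1 remove [owml,aiabw,wwj] add [sokc] -> 7 lines: arcd essot sokc rrqn pnd yccvz fjr
Hunk 6: at line 4 remove [pnd,yccvz] add [mqyd] -> 6 lines: arcd essot sokc rrqn mqyd fjr
Hunk 7: at line 1 remove [sokc,rrqn] add [ptxs,cmefu] -> 6 lines: arcd essot ptxs cmefu mqyd fjr
Final line count: 6

Answer: 6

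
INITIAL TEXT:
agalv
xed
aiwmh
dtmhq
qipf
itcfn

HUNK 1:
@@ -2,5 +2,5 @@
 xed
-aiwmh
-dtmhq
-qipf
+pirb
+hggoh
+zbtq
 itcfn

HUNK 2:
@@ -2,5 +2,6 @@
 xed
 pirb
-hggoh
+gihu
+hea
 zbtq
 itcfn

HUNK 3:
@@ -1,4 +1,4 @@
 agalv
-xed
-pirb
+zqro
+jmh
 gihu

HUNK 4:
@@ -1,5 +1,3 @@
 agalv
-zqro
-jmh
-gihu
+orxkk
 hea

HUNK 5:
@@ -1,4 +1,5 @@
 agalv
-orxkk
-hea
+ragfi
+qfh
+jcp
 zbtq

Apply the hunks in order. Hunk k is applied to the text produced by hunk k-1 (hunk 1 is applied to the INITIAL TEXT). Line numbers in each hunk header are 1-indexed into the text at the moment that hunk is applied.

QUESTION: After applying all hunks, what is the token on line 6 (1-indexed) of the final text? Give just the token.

Answer: itcfn

Derivation:
Hunk 1: at line 2 remove [aiwmh,dtmhq,qipf] add [pirb,hggoh,zbtq] -> 6 lines: agalv xed pirb hggoh zbtq itcfn
Hunk 2: at line 2 remove [hggoh] add [gihu,hea] -> 7 lines: agalv xed pirb gihu hea zbtq itcfn
Hunk 3: at line 1 remove [xed,pirb] add [zqro,jmh] -> 7 lines: agalv zqro jmh gihu hea zbtq itcfn
Hunk 4: at line 1 remove [zqro,jmh,gihu] add [orxkk] -> 5 lines: agalv orxkk hea zbtq itcfn
Hunk 5: at line 1 remove [orxkk,hea] add [ragfi,qfh,jcp] -> 6 lines: agalv ragfi qfh jcp zbtq itcfn
Final line 6: itcfn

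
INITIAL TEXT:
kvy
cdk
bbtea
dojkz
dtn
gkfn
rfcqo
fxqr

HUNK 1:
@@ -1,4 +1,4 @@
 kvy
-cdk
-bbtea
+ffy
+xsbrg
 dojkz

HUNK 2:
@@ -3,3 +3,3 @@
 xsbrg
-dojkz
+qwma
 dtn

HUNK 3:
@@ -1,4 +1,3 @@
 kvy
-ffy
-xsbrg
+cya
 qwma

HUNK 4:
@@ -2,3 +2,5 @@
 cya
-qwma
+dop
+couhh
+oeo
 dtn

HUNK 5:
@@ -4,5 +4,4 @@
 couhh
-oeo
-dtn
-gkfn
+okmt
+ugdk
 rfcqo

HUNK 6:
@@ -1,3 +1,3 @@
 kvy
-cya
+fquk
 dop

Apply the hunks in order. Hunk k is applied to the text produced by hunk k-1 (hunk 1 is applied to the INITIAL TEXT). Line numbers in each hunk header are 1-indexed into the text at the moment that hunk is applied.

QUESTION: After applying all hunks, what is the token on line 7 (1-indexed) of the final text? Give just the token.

Hunk 1: at line 1 remove [cdk,bbtea] add [ffy,xsbrg] -> 8 lines: kvy ffy xsbrg dojkz dtn gkfn rfcqo fxqr
Hunk 2: at line 3 remove [dojkz] add [qwma] -> 8 lines: kvy ffy xsbrg qwma dtn gkfn rfcqo fxqr
Hunk 3: at line 1 remove [ffy,xsbrg] add [cya] -> 7 lines: kvy cya qwma dtn gkfn rfcqo fxqr
Hunk 4: at line 2 remove [qwma] add [dop,couhh,oeo] -> 9 lines: kvy cya dop couhh oeo dtn gkfn rfcqo fxqr
Hunk 5: at line 4 remove [oeo,dtn,gkfn] add [okmt,ugdk] -> 8 lines: kvy cya dop couhh okmt ugdk rfcqo fxqr
Hunk 6: at line 1 remove [cya] add [fquk] -> 8 lines: kvy fquk dop couhh okmt ugdk rfcqo fxqr
Final line 7: rfcqo

Answer: rfcqo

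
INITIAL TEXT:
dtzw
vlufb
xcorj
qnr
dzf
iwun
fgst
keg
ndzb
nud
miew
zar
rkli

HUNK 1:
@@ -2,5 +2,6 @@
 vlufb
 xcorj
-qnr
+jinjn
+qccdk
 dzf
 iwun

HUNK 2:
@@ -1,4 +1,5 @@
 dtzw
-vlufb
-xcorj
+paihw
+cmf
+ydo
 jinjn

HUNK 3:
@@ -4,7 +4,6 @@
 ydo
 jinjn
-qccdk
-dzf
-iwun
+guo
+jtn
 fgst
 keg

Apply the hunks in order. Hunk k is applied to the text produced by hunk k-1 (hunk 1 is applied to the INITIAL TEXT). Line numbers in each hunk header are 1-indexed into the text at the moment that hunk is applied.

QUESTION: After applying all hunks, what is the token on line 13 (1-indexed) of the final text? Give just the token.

Hunk 1: at line 2 remove [qnr] add [jinjn,qccdk] -> 14 lines: dtzw vlufb xcorj jinjn qccdk dzf iwun fgst keg ndzb nud miew zar rkli
Hunk 2: at line 1 remove [vlufb,xcorj] add [paihw,cmf,ydo] -> 15 lines: dtzw paihw cmf ydo jinjn qccdk dzf iwun fgst keg ndzb nud miew zar rkli
Hunk 3: at line 4 remove [qccdk,dzf,iwun] add [guo,jtn] -> 14 lines: dtzw paihw cmf ydo jinjn guo jtn fgst keg ndzb nud miew zar rkli
Final line 13: zar

Answer: zar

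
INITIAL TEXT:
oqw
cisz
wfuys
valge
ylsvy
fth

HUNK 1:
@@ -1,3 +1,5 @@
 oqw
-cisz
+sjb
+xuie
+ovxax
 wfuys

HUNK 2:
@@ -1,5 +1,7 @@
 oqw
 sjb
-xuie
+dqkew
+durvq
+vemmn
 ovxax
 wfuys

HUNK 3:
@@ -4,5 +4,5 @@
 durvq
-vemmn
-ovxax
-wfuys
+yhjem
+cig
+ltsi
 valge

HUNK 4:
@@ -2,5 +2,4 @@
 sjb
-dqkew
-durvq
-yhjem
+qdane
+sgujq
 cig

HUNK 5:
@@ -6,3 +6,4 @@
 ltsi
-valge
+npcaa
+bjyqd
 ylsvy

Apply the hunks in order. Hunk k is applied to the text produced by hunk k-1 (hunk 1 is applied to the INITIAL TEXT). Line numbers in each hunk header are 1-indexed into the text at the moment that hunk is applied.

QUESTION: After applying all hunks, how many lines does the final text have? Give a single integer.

Hunk 1: at line 1 remove [cisz] add [sjb,xuie,ovxax] -> 8 lines: oqw sjb xuie ovxax wfuys valge ylsvy fth
Hunk 2: at line 1 remove [xuie] add [dqkew,durvq,vemmn] -> 10 lines: oqw sjb dqkew durvq vemmn ovxax wfuys valge ylsvy fth
Hunk 3: at line 4 remove [vemmn,ovxax,wfuys] add [yhjem,cig,ltsi] -> 10 lines: oqw sjb dqkew durvq yhjem cig ltsi valge ylsvy fth
Hunk 4: at line 2 remove [dqkew,durvq,yhjem] add [qdane,sgujq] -> 9 lines: oqw sjb qdane sgujq cig ltsi valge ylsvy fth
Hunk 5: at line 6 remove [valge] add [npcaa,bjyqd] -> 10 lines: oqw sjb qdane sgujq cig ltsi npcaa bjyqd ylsvy fth
Final line count: 10

Answer: 10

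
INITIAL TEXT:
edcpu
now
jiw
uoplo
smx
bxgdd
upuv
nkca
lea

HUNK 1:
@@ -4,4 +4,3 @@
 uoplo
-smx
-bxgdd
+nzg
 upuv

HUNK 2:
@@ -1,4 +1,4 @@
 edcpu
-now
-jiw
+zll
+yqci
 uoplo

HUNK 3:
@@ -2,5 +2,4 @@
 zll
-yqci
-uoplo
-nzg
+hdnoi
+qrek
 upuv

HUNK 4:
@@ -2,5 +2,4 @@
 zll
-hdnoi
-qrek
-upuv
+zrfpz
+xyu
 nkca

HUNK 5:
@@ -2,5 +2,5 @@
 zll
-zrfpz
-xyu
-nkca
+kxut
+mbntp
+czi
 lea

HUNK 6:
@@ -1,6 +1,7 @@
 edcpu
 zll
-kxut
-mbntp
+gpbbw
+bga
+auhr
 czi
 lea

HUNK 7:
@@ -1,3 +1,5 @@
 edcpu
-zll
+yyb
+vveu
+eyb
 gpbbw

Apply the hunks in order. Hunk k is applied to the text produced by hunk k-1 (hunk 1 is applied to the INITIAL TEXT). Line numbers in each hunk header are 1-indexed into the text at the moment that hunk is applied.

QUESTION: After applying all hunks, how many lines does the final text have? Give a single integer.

Hunk 1: at line 4 remove [smx,bxgdd] add [nzg] -> 8 lines: edcpu now jiw uoplo nzg upuv nkca lea
Hunk 2: at line 1 remove [now,jiw] add [zll,yqci] -> 8 lines: edcpu zll yqci uoplo nzg upuv nkca lea
Hunk 3: at line 2 remove [yqci,uoplo,nzg] add [hdnoi,qrek] -> 7 lines: edcpu zll hdnoi qrek upuv nkca lea
Hunk 4: at line 2 remove [hdnoi,qrek,upuv] add [zrfpz,xyu] -> 6 lines: edcpu zll zrfpz xyu nkca lea
Hunk 5: at line 2 remove [zrfpz,xyu,nkca] add [kxut,mbntp,czi] -> 6 lines: edcpu zll kxut mbntp czi lea
Hunk 6: at line 1 remove [kxut,mbntp] add [gpbbw,bga,auhr] -> 7 lines: edcpu zll gpbbw bga auhr czi lea
Hunk 7: at line 1 remove [zll] add [yyb,vveu,eyb] -> 9 lines: edcpu yyb vveu eyb gpbbw bga auhr czi lea
Final line count: 9

Answer: 9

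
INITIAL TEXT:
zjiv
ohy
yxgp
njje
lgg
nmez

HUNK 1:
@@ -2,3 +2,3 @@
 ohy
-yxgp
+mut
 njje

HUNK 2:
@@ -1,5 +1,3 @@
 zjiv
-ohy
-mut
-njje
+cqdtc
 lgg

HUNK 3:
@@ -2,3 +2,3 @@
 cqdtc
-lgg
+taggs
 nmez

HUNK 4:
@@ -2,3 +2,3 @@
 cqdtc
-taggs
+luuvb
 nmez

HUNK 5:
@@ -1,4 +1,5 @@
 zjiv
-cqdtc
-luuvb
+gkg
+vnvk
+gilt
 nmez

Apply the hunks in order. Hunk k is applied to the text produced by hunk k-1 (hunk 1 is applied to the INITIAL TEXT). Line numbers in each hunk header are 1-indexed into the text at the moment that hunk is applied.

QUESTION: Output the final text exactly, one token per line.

Answer: zjiv
gkg
vnvk
gilt
nmez

Derivation:
Hunk 1: at line 2 remove [yxgp] add [mut] -> 6 lines: zjiv ohy mut njje lgg nmez
Hunk 2: at line 1 remove [ohy,mut,njje] add [cqdtc] -> 4 lines: zjiv cqdtc lgg nmez
Hunk 3: at line 2 remove [lgg] add [taggs] -> 4 lines: zjiv cqdtc taggs nmez
Hunk 4: at line 2 remove [taggs] add [luuvb] -> 4 lines: zjiv cqdtc luuvb nmez
Hunk 5: at line 1 remove [cqdtc,luuvb] add [gkg,vnvk,gilt] -> 5 lines: zjiv gkg vnvk gilt nmez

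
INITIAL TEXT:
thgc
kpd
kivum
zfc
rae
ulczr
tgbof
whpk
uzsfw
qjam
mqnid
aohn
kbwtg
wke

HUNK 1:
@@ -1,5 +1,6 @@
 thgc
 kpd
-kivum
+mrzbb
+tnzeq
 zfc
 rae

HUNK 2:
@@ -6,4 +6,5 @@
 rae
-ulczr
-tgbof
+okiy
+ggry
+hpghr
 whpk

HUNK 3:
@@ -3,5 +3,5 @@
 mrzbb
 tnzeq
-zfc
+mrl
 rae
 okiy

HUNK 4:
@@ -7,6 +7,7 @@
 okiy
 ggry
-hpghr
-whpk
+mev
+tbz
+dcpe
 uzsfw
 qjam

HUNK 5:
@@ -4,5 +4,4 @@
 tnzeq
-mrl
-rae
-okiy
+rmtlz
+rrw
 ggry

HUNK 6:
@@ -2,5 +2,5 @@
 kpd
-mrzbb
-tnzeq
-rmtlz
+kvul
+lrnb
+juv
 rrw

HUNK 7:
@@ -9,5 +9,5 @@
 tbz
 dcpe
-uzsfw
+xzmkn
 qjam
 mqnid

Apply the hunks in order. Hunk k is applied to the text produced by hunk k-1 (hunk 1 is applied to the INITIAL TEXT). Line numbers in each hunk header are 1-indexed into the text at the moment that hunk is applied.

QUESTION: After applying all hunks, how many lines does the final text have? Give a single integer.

Hunk 1: at line 1 remove [kivum] add [mrzbb,tnzeq] -> 15 lines: thgc kpd mrzbb tnzeq zfc rae ulczr tgbof whpk uzsfw qjam mqnid aohn kbwtg wke
Hunk 2: at line 6 remove [ulczr,tgbof] add [okiy,ggry,hpghr] -> 16 lines: thgc kpd mrzbb tnzeq zfc rae okiy ggry hpghr whpk uzsfw qjam mqnid aohn kbwtg wke
Hunk 3: at line 3 remove [zfc] add [mrl] -> 16 lines: thgc kpd mrzbb tnzeq mrl rae okiy ggry hpghr whpk uzsfw qjam mqnid aohn kbwtg wke
Hunk 4: at line 7 remove [hpghr,whpk] add [mev,tbz,dcpe] -> 17 lines: thgc kpd mrzbb tnzeq mrl rae okiy ggry mev tbz dcpe uzsfw qjam mqnid aohn kbwtg wke
Hunk 5: at line 4 remove [mrl,rae,okiy] add [rmtlz,rrw] -> 16 lines: thgc kpd mrzbb tnzeq rmtlz rrw ggry mev tbz dcpe uzsfw qjam mqnid aohn kbwtg wke
Hunk 6: at line 2 remove [mrzbb,tnzeq,rmtlz] add [kvul,lrnb,juv] -> 16 lines: thgc kpd kvul lrnb juv rrw ggry mev tbz dcpe uzsfw qjam mqnid aohn kbwtg wke
Hunk 7: at line 9 remove [uzsfw] add [xzmkn] -> 16 lines: thgc kpd kvul lrnb juv rrw ggry mev tbz dcpe xzmkn qjam mqnid aohn kbwtg wke
Final line count: 16

Answer: 16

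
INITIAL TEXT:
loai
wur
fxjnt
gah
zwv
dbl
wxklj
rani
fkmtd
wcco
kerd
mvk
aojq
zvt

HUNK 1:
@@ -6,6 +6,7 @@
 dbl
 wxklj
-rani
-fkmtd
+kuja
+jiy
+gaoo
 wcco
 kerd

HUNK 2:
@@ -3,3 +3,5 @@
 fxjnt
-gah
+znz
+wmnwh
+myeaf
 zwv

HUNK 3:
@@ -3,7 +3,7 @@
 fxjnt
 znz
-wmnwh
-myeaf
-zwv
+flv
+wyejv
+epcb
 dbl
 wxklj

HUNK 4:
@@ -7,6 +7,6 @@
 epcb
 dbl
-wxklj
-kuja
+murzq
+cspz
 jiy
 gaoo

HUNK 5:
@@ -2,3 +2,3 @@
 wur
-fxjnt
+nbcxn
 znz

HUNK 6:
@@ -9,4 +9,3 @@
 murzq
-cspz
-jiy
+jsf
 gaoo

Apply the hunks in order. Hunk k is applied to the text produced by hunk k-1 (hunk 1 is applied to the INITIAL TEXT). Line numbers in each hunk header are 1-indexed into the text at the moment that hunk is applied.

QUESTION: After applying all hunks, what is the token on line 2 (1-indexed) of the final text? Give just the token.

Answer: wur

Derivation:
Hunk 1: at line 6 remove [rani,fkmtd] add [kuja,jiy,gaoo] -> 15 lines: loai wur fxjnt gah zwv dbl wxklj kuja jiy gaoo wcco kerd mvk aojq zvt
Hunk 2: at line 3 remove [gah] add [znz,wmnwh,myeaf] -> 17 lines: loai wur fxjnt znz wmnwh myeaf zwv dbl wxklj kuja jiy gaoo wcco kerd mvk aojq zvt
Hunk 3: at line 3 remove [wmnwh,myeaf,zwv] add [flv,wyejv,epcb] -> 17 lines: loai wur fxjnt znz flv wyejv epcb dbl wxklj kuja jiy gaoo wcco kerd mvk aojq zvt
Hunk 4: at line 7 remove [wxklj,kuja] add [murzq,cspz] -> 17 lines: loai wur fxjnt znz flv wyejv epcb dbl murzq cspz jiy gaoo wcco kerd mvk aojq zvt
Hunk 5: at line 2 remove [fxjnt] add [nbcxn] -> 17 lines: loai wur nbcxn znz flv wyejv epcb dbl murzq cspz jiy gaoo wcco kerd mvk aojq zvt
Hunk 6: at line 9 remove [cspz,jiy] add [jsf] -> 16 lines: loai wur nbcxn znz flv wyejv epcb dbl murzq jsf gaoo wcco kerd mvk aojq zvt
Final line 2: wur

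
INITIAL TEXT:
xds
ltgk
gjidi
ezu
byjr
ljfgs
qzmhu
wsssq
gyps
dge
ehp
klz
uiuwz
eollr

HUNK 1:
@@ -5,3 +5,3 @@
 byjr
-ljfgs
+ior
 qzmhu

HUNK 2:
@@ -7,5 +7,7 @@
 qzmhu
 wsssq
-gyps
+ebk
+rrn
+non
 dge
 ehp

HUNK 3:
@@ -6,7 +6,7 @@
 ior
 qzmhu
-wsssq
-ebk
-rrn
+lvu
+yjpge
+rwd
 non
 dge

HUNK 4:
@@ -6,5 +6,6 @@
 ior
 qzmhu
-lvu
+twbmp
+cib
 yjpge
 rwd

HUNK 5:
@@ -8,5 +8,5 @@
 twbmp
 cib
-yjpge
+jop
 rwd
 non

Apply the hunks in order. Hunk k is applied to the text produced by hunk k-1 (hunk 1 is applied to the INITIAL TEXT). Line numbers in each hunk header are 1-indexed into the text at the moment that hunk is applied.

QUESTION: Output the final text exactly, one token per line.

Answer: xds
ltgk
gjidi
ezu
byjr
ior
qzmhu
twbmp
cib
jop
rwd
non
dge
ehp
klz
uiuwz
eollr

Derivation:
Hunk 1: at line 5 remove [ljfgs] add [ior] -> 14 lines: xds ltgk gjidi ezu byjr ior qzmhu wsssq gyps dge ehp klz uiuwz eollr
Hunk 2: at line 7 remove [gyps] add [ebk,rrn,non] -> 16 lines: xds ltgk gjidi ezu byjr ior qzmhu wsssq ebk rrn non dge ehp klz uiuwz eollr
Hunk 3: at line 6 remove [wsssq,ebk,rrn] add [lvu,yjpge,rwd] -> 16 lines: xds ltgk gjidi ezu byjr ior qzmhu lvu yjpge rwd non dge ehp klz uiuwz eollr
Hunk 4: at line 6 remove [lvu] add [twbmp,cib] -> 17 lines: xds ltgk gjidi ezu byjr ior qzmhu twbmp cib yjpge rwd non dge ehp klz uiuwz eollr
Hunk 5: at line 8 remove [yjpge] add [jop] -> 17 lines: xds ltgk gjidi ezu byjr ior qzmhu twbmp cib jop rwd non dge ehp klz uiuwz eollr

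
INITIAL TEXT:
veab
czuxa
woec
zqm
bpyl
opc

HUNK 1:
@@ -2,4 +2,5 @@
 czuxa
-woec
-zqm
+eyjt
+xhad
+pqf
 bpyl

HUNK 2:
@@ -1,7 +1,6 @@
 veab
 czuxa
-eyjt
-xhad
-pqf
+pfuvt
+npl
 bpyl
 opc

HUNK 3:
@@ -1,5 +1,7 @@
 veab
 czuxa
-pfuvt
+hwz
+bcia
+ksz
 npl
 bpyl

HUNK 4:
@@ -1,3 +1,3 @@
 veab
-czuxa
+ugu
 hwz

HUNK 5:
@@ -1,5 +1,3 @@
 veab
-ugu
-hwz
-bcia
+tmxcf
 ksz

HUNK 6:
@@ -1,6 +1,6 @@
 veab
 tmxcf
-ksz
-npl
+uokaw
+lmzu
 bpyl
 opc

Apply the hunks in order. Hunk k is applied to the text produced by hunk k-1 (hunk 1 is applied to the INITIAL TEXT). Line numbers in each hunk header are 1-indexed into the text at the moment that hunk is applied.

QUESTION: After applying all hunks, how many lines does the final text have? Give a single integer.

Hunk 1: at line 2 remove [woec,zqm] add [eyjt,xhad,pqf] -> 7 lines: veab czuxa eyjt xhad pqf bpyl opc
Hunk 2: at line 1 remove [eyjt,xhad,pqf] add [pfuvt,npl] -> 6 lines: veab czuxa pfuvt npl bpyl opc
Hunk 3: at line 1 remove [pfuvt] add [hwz,bcia,ksz] -> 8 lines: veab czuxa hwz bcia ksz npl bpyl opc
Hunk 4: at line 1 remove [czuxa] add [ugu] -> 8 lines: veab ugu hwz bcia ksz npl bpyl opc
Hunk 5: at line 1 remove [ugu,hwz,bcia] add [tmxcf] -> 6 lines: veab tmxcf ksz npl bpyl opc
Hunk 6: at line 1 remove [ksz,npl] add [uokaw,lmzu] -> 6 lines: veab tmxcf uokaw lmzu bpyl opc
Final line count: 6

Answer: 6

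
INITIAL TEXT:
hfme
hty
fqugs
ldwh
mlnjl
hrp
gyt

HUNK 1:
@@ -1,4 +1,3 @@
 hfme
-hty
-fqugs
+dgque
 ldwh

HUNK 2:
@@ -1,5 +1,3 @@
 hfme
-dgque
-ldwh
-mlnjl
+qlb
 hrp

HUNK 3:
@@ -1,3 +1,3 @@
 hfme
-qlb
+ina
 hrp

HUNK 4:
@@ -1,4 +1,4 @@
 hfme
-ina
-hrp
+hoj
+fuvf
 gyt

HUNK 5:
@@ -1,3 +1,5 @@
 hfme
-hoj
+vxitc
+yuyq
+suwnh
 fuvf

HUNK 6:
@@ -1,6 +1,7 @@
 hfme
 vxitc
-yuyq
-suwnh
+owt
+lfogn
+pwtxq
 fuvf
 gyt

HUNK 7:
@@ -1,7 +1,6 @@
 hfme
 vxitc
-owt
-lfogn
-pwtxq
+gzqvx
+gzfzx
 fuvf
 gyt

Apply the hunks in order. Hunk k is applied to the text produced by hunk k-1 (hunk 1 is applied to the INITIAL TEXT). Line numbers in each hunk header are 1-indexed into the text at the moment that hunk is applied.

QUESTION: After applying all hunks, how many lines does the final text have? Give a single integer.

Answer: 6

Derivation:
Hunk 1: at line 1 remove [hty,fqugs] add [dgque] -> 6 lines: hfme dgque ldwh mlnjl hrp gyt
Hunk 2: at line 1 remove [dgque,ldwh,mlnjl] add [qlb] -> 4 lines: hfme qlb hrp gyt
Hunk 3: at line 1 remove [qlb] add [ina] -> 4 lines: hfme ina hrp gyt
Hunk 4: at line 1 remove [ina,hrp] add [hoj,fuvf] -> 4 lines: hfme hoj fuvf gyt
Hunk 5: at line 1 remove [hoj] add [vxitc,yuyq,suwnh] -> 6 lines: hfme vxitc yuyq suwnh fuvf gyt
Hunk 6: at line 1 remove [yuyq,suwnh] add [owt,lfogn,pwtxq] -> 7 lines: hfme vxitc owt lfogn pwtxq fuvf gyt
Hunk 7: at line 1 remove [owt,lfogn,pwtxq] add [gzqvx,gzfzx] -> 6 lines: hfme vxitc gzqvx gzfzx fuvf gyt
Final line count: 6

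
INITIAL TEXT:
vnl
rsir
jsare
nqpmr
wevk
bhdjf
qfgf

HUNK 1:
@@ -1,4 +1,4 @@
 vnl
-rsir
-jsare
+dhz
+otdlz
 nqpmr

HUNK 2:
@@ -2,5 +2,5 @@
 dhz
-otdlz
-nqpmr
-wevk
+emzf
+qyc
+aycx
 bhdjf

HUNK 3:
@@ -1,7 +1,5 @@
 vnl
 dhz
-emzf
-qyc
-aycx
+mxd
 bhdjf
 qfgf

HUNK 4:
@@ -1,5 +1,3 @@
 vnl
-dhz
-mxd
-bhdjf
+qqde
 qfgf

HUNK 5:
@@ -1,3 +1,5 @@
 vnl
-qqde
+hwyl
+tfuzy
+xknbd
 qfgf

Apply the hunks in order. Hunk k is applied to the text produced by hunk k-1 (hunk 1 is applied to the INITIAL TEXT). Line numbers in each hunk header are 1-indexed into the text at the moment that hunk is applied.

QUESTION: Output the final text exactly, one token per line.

Hunk 1: at line 1 remove [rsir,jsare] add [dhz,otdlz] -> 7 lines: vnl dhz otdlz nqpmr wevk bhdjf qfgf
Hunk 2: at line 2 remove [otdlz,nqpmr,wevk] add [emzf,qyc,aycx] -> 7 lines: vnl dhz emzf qyc aycx bhdjf qfgf
Hunk 3: at line 1 remove [emzf,qyc,aycx] add [mxd] -> 5 lines: vnl dhz mxd bhdjf qfgf
Hunk 4: at line 1 remove [dhz,mxd,bhdjf] add [qqde] -> 3 lines: vnl qqde qfgf
Hunk 5: at line 1 remove [qqde] add [hwyl,tfuzy,xknbd] -> 5 lines: vnl hwyl tfuzy xknbd qfgf

Answer: vnl
hwyl
tfuzy
xknbd
qfgf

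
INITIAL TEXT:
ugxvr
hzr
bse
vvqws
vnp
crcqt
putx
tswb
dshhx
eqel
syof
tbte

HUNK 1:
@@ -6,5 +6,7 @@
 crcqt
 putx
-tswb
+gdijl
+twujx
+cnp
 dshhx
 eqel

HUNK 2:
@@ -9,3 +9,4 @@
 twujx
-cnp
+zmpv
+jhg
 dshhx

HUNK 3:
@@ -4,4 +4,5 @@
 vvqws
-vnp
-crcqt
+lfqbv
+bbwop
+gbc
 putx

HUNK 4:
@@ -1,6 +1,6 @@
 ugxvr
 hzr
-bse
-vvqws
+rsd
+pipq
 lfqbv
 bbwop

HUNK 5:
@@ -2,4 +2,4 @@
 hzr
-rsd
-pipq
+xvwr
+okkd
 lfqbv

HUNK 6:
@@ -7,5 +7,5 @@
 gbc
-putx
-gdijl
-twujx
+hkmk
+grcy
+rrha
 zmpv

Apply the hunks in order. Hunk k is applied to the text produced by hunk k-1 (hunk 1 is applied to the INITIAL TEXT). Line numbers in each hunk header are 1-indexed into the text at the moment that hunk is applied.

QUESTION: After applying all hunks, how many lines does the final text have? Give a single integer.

Answer: 16

Derivation:
Hunk 1: at line 6 remove [tswb] add [gdijl,twujx,cnp] -> 14 lines: ugxvr hzr bse vvqws vnp crcqt putx gdijl twujx cnp dshhx eqel syof tbte
Hunk 2: at line 9 remove [cnp] add [zmpv,jhg] -> 15 lines: ugxvr hzr bse vvqws vnp crcqt putx gdijl twujx zmpv jhg dshhx eqel syof tbte
Hunk 3: at line 4 remove [vnp,crcqt] add [lfqbv,bbwop,gbc] -> 16 lines: ugxvr hzr bse vvqws lfqbv bbwop gbc putx gdijl twujx zmpv jhg dshhx eqel syof tbte
Hunk 4: at line 1 remove [bse,vvqws] add [rsd,pipq] -> 16 lines: ugxvr hzr rsd pipq lfqbv bbwop gbc putx gdijl twujx zmpv jhg dshhx eqel syof tbte
Hunk 5: at line 2 remove [rsd,pipq] add [xvwr,okkd] -> 16 lines: ugxvr hzr xvwr okkd lfqbv bbwop gbc putx gdijl twujx zmpv jhg dshhx eqel syof tbte
Hunk 6: at line 7 remove [putx,gdijl,twujx] add [hkmk,grcy,rrha] -> 16 lines: ugxvr hzr xvwr okkd lfqbv bbwop gbc hkmk grcy rrha zmpv jhg dshhx eqel syof tbte
Final line count: 16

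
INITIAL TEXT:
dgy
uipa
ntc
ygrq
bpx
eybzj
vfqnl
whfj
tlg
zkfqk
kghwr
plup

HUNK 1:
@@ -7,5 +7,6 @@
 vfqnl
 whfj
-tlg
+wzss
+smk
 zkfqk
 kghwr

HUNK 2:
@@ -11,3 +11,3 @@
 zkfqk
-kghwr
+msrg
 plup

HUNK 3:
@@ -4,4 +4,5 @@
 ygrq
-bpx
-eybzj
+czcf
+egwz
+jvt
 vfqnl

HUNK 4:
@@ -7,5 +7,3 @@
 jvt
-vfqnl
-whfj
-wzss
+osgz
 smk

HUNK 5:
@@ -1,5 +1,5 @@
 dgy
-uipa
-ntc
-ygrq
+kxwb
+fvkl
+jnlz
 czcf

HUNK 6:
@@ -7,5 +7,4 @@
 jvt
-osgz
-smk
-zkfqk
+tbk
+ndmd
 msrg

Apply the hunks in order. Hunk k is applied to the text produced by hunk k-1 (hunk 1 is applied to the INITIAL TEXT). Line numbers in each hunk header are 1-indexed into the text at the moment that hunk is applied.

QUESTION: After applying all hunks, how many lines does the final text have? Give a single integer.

Hunk 1: at line 7 remove [tlg] add [wzss,smk] -> 13 lines: dgy uipa ntc ygrq bpx eybzj vfqnl whfj wzss smk zkfqk kghwr plup
Hunk 2: at line 11 remove [kghwr] add [msrg] -> 13 lines: dgy uipa ntc ygrq bpx eybzj vfqnl whfj wzss smk zkfqk msrg plup
Hunk 3: at line 4 remove [bpx,eybzj] add [czcf,egwz,jvt] -> 14 lines: dgy uipa ntc ygrq czcf egwz jvt vfqnl whfj wzss smk zkfqk msrg plup
Hunk 4: at line 7 remove [vfqnl,whfj,wzss] add [osgz] -> 12 lines: dgy uipa ntc ygrq czcf egwz jvt osgz smk zkfqk msrg plup
Hunk 5: at line 1 remove [uipa,ntc,ygrq] add [kxwb,fvkl,jnlz] -> 12 lines: dgy kxwb fvkl jnlz czcf egwz jvt osgz smk zkfqk msrg plup
Hunk 6: at line 7 remove [osgz,smk,zkfqk] add [tbk,ndmd] -> 11 lines: dgy kxwb fvkl jnlz czcf egwz jvt tbk ndmd msrg plup
Final line count: 11

Answer: 11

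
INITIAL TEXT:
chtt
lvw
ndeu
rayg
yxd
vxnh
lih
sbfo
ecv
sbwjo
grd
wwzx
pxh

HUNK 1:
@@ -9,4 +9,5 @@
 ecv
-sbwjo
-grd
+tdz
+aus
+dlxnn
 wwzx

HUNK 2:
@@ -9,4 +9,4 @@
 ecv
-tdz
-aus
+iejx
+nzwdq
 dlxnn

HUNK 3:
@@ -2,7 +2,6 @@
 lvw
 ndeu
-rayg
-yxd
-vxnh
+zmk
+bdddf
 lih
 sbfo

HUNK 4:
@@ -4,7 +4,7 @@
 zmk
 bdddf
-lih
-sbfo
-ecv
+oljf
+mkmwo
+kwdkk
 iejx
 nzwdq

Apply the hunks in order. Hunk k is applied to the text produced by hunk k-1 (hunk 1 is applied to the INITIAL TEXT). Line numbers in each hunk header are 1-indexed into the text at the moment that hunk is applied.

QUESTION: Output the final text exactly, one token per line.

Answer: chtt
lvw
ndeu
zmk
bdddf
oljf
mkmwo
kwdkk
iejx
nzwdq
dlxnn
wwzx
pxh

Derivation:
Hunk 1: at line 9 remove [sbwjo,grd] add [tdz,aus,dlxnn] -> 14 lines: chtt lvw ndeu rayg yxd vxnh lih sbfo ecv tdz aus dlxnn wwzx pxh
Hunk 2: at line 9 remove [tdz,aus] add [iejx,nzwdq] -> 14 lines: chtt lvw ndeu rayg yxd vxnh lih sbfo ecv iejx nzwdq dlxnn wwzx pxh
Hunk 3: at line 2 remove [rayg,yxd,vxnh] add [zmk,bdddf] -> 13 lines: chtt lvw ndeu zmk bdddf lih sbfo ecv iejx nzwdq dlxnn wwzx pxh
Hunk 4: at line 4 remove [lih,sbfo,ecv] add [oljf,mkmwo,kwdkk] -> 13 lines: chtt lvw ndeu zmk bdddf oljf mkmwo kwdkk iejx nzwdq dlxnn wwzx pxh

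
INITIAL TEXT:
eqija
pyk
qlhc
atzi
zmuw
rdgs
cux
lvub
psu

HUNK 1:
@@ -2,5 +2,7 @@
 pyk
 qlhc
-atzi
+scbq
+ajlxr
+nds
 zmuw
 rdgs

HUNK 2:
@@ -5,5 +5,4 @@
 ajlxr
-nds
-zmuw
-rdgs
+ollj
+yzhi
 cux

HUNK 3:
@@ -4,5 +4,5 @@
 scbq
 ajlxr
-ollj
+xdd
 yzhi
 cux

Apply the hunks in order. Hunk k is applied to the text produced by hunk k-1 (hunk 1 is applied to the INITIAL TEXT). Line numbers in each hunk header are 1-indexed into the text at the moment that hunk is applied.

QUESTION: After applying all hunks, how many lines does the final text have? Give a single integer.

Hunk 1: at line 2 remove [atzi] add [scbq,ajlxr,nds] -> 11 lines: eqija pyk qlhc scbq ajlxr nds zmuw rdgs cux lvub psu
Hunk 2: at line 5 remove [nds,zmuw,rdgs] add [ollj,yzhi] -> 10 lines: eqija pyk qlhc scbq ajlxr ollj yzhi cux lvub psu
Hunk 3: at line 4 remove [ollj] add [xdd] -> 10 lines: eqija pyk qlhc scbq ajlxr xdd yzhi cux lvub psu
Final line count: 10

Answer: 10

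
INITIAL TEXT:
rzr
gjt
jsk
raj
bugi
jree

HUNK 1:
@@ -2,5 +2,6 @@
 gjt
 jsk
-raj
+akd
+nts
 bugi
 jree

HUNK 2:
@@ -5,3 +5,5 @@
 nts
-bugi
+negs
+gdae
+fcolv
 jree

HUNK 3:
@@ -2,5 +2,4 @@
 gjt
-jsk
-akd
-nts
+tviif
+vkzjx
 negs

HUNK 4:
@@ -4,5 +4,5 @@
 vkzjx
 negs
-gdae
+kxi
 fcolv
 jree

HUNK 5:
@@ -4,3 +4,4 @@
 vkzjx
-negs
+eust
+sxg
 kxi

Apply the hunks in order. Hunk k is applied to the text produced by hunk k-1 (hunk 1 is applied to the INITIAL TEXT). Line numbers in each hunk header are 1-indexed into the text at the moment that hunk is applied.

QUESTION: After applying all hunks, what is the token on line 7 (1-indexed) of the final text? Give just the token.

Answer: kxi

Derivation:
Hunk 1: at line 2 remove [raj] add [akd,nts] -> 7 lines: rzr gjt jsk akd nts bugi jree
Hunk 2: at line 5 remove [bugi] add [negs,gdae,fcolv] -> 9 lines: rzr gjt jsk akd nts negs gdae fcolv jree
Hunk 3: at line 2 remove [jsk,akd,nts] add [tviif,vkzjx] -> 8 lines: rzr gjt tviif vkzjx negs gdae fcolv jree
Hunk 4: at line 4 remove [gdae] add [kxi] -> 8 lines: rzr gjt tviif vkzjx negs kxi fcolv jree
Hunk 5: at line 4 remove [negs] add [eust,sxg] -> 9 lines: rzr gjt tviif vkzjx eust sxg kxi fcolv jree
Final line 7: kxi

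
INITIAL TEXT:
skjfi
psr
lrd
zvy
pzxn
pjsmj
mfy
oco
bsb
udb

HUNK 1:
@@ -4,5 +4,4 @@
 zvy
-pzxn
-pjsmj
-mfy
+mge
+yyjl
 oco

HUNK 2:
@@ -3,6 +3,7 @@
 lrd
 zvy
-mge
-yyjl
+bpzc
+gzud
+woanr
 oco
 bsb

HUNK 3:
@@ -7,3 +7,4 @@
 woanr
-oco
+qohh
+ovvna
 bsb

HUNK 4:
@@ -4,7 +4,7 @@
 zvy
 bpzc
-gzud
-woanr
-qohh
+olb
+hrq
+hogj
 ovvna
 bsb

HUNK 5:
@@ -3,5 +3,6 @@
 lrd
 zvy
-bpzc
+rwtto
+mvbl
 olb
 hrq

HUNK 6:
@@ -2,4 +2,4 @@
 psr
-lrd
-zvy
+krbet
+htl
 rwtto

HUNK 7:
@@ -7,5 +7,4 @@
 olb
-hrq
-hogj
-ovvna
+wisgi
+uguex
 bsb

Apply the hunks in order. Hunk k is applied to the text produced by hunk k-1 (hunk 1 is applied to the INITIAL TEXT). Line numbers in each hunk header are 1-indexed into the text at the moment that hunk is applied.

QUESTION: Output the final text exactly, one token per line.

Answer: skjfi
psr
krbet
htl
rwtto
mvbl
olb
wisgi
uguex
bsb
udb

Derivation:
Hunk 1: at line 4 remove [pzxn,pjsmj,mfy] add [mge,yyjl] -> 9 lines: skjfi psr lrd zvy mge yyjl oco bsb udb
Hunk 2: at line 3 remove [mge,yyjl] add [bpzc,gzud,woanr] -> 10 lines: skjfi psr lrd zvy bpzc gzud woanr oco bsb udb
Hunk 3: at line 7 remove [oco] add [qohh,ovvna] -> 11 lines: skjfi psr lrd zvy bpzc gzud woanr qohh ovvna bsb udb
Hunk 4: at line 4 remove [gzud,woanr,qohh] add [olb,hrq,hogj] -> 11 lines: skjfi psr lrd zvy bpzc olb hrq hogj ovvna bsb udb
Hunk 5: at line 3 remove [bpzc] add [rwtto,mvbl] -> 12 lines: skjfi psr lrd zvy rwtto mvbl olb hrq hogj ovvna bsb udb
Hunk 6: at line 2 remove [lrd,zvy] add [krbet,htl] -> 12 lines: skjfi psr krbet htl rwtto mvbl olb hrq hogj ovvna bsb udb
Hunk 7: at line 7 remove [hrq,hogj,ovvna] add [wisgi,uguex] -> 11 lines: skjfi psr krbet htl rwtto mvbl olb wisgi uguex bsb udb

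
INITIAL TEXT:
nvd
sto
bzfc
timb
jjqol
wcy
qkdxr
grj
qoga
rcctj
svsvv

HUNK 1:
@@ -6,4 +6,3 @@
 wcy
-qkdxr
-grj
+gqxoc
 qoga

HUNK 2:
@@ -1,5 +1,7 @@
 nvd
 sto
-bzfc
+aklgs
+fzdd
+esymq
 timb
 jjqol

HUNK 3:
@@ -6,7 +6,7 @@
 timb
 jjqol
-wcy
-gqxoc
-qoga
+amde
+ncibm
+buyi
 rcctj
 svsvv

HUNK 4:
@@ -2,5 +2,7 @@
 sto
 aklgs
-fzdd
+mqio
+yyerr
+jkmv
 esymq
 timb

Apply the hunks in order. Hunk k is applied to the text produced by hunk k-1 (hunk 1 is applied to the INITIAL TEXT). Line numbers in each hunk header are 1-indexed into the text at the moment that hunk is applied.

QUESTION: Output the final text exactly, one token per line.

Hunk 1: at line 6 remove [qkdxr,grj] add [gqxoc] -> 10 lines: nvd sto bzfc timb jjqol wcy gqxoc qoga rcctj svsvv
Hunk 2: at line 1 remove [bzfc] add [aklgs,fzdd,esymq] -> 12 lines: nvd sto aklgs fzdd esymq timb jjqol wcy gqxoc qoga rcctj svsvv
Hunk 3: at line 6 remove [wcy,gqxoc,qoga] add [amde,ncibm,buyi] -> 12 lines: nvd sto aklgs fzdd esymq timb jjqol amde ncibm buyi rcctj svsvv
Hunk 4: at line 2 remove [fzdd] add [mqio,yyerr,jkmv] -> 14 lines: nvd sto aklgs mqio yyerr jkmv esymq timb jjqol amde ncibm buyi rcctj svsvv

Answer: nvd
sto
aklgs
mqio
yyerr
jkmv
esymq
timb
jjqol
amde
ncibm
buyi
rcctj
svsvv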